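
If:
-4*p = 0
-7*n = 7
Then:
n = -1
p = 0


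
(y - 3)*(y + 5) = y^2 + 2*y - 15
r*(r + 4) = r^2 + 4*r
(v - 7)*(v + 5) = v^2 - 2*v - 35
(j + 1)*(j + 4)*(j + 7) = j^3 + 12*j^2 + 39*j + 28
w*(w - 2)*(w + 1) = w^3 - w^2 - 2*w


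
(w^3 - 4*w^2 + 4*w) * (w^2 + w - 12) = w^5 - 3*w^4 - 12*w^3 + 52*w^2 - 48*w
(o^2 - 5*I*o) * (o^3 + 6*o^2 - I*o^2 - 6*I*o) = o^5 + 6*o^4 - 6*I*o^4 - 5*o^3 - 36*I*o^3 - 30*o^2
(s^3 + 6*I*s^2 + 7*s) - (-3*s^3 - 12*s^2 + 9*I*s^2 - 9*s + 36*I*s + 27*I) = 4*s^3 + 12*s^2 - 3*I*s^2 + 16*s - 36*I*s - 27*I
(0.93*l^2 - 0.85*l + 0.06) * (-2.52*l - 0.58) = -2.3436*l^3 + 1.6026*l^2 + 0.3418*l - 0.0348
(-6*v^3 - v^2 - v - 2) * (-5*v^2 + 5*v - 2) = 30*v^5 - 25*v^4 + 12*v^3 + 7*v^2 - 8*v + 4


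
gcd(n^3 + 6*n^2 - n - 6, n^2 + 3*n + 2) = n + 1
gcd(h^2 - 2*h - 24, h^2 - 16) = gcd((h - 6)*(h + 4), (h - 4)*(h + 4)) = h + 4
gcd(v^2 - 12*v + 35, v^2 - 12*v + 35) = v^2 - 12*v + 35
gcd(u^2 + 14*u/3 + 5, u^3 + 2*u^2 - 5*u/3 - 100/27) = u + 5/3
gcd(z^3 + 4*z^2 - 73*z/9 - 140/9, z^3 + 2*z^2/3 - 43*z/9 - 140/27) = z^2 - z - 28/9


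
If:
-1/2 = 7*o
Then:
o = -1/14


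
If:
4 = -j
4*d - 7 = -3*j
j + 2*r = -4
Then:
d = 19/4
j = -4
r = 0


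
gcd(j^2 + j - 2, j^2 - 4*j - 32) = 1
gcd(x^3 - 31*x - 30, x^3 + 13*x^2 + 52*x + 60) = x + 5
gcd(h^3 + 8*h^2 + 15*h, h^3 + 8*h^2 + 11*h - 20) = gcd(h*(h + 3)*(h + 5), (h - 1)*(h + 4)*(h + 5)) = h + 5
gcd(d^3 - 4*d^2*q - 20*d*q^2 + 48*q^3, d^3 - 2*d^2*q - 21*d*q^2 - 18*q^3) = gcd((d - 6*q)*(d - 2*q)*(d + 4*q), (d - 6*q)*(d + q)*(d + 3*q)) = -d + 6*q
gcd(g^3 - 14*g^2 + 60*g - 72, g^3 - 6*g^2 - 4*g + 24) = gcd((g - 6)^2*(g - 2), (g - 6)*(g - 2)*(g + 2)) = g^2 - 8*g + 12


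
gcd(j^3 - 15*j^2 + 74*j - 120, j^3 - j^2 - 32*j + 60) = j - 5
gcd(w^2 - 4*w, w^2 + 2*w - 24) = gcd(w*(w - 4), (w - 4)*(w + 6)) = w - 4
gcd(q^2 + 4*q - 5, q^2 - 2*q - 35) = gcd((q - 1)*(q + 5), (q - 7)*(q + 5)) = q + 5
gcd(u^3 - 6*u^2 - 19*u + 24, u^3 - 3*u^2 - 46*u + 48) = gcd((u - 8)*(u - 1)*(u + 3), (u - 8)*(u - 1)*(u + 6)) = u^2 - 9*u + 8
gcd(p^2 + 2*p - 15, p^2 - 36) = 1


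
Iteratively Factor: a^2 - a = (a)*(a - 1)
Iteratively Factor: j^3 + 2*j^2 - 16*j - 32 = (j + 4)*(j^2 - 2*j - 8) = (j + 2)*(j + 4)*(j - 4)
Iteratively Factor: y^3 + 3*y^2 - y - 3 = (y + 1)*(y^2 + 2*y - 3) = (y + 1)*(y + 3)*(y - 1)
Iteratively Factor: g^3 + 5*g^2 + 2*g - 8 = (g + 2)*(g^2 + 3*g - 4) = (g + 2)*(g + 4)*(g - 1)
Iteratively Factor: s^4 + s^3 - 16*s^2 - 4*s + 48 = (s - 3)*(s^3 + 4*s^2 - 4*s - 16) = (s - 3)*(s + 4)*(s^2 - 4) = (s - 3)*(s + 2)*(s + 4)*(s - 2)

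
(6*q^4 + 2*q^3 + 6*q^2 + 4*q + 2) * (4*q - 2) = 24*q^5 - 4*q^4 + 20*q^3 + 4*q^2 - 4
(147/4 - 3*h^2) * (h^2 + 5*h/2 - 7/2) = -3*h^4 - 15*h^3/2 + 189*h^2/4 + 735*h/8 - 1029/8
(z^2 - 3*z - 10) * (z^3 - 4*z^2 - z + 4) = z^5 - 7*z^4 + z^3 + 47*z^2 - 2*z - 40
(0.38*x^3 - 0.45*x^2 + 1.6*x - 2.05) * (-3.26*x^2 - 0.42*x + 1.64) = -1.2388*x^5 + 1.3074*x^4 - 4.4038*x^3 + 5.273*x^2 + 3.485*x - 3.362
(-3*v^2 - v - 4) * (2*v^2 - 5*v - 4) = -6*v^4 + 13*v^3 + 9*v^2 + 24*v + 16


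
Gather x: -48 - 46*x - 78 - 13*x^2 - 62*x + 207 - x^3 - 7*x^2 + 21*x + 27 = -x^3 - 20*x^2 - 87*x + 108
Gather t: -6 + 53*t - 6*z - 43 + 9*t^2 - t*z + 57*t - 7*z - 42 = 9*t^2 + t*(110 - z) - 13*z - 91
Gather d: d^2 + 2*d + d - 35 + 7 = d^2 + 3*d - 28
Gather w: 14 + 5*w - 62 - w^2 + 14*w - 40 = -w^2 + 19*w - 88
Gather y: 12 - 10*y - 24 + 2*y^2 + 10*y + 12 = 2*y^2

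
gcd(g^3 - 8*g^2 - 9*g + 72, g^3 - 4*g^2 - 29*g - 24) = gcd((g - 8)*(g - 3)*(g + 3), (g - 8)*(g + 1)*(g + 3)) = g^2 - 5*g - 24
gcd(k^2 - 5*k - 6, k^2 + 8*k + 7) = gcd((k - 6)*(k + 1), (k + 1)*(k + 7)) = k + 1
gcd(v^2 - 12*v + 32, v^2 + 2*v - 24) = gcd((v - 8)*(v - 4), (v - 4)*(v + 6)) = v - 4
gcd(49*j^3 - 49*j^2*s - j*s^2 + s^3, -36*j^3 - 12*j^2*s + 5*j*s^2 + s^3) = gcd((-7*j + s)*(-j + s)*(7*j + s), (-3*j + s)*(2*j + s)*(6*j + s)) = 1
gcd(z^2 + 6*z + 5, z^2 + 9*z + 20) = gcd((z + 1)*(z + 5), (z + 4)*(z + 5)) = z + 5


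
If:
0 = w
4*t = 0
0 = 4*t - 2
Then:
No Solution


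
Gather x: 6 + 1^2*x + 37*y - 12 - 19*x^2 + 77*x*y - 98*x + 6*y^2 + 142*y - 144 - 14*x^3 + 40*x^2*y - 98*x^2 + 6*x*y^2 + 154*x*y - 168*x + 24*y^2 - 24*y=-14*x^3 + x^2*(40*y - 117) + x*(6*y^2 + 231*y - 265) + 30*y^2 + 155*y - 150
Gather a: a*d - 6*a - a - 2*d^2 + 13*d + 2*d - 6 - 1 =a*(d - 7) - 2*d^2 + 15*d - 7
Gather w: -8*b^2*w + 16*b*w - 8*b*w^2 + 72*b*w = -8*b*w^2 + w*(-8*b^2 + 88*b)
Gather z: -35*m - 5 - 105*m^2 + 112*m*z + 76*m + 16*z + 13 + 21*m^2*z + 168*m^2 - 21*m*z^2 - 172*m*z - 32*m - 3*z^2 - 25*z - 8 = 63*m^2 + 9*m + z^2*(-21*m - 3) + z*(21*m^2 - 60*m - 9)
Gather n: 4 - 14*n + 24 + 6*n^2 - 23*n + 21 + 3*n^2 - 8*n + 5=9*n^2 - 45*n + 54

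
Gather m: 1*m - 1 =m - 1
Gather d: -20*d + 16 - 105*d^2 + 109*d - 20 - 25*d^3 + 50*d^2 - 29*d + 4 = -25*d^3 - 55*d^2 + 60*d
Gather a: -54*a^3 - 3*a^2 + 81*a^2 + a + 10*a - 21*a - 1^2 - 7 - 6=-54*a^3 + 78*a^2 - 10*a - 14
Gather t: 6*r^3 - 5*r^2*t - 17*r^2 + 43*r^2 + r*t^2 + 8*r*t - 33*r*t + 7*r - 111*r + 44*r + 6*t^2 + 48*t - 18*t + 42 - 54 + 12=6*r^3 + 26*r^2 - 60*r + t^2*(r + 6) + t*(-5*r^2 - 25*r + 30)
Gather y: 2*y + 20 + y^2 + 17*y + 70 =y^2 + 19*y + 90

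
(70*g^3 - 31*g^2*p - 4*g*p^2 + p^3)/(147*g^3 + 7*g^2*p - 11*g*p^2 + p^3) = (-10*g^2 + 3*g*p + p^2)/(-21*g^2 - 4*g*p + p^2)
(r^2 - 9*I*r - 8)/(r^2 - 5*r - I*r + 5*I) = (r - 8*I)/(r - 5)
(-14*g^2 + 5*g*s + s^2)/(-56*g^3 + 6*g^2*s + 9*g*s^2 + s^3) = 1/(4*g + s)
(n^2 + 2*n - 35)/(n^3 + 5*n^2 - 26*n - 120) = (n + 7)/(n^2 + 10*n + 24)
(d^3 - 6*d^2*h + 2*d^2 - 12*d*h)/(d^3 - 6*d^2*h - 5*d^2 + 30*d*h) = (d + 2)/(d - 5)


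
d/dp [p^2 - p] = 2*p - 1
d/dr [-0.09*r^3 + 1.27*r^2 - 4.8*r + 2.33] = -0.27*r^2 + 2.54*r - 4.8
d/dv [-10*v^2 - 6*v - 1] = -20*v - 6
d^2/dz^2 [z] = 0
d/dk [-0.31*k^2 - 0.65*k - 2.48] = -0.62*k - 0.65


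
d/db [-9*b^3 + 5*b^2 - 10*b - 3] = -27*b^2 + 10*b - 10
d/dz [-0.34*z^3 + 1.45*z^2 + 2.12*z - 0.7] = -1.02*z^2 + 2.9*z + 2.12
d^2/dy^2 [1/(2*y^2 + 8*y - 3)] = 4*(-2*y^2 - 8*y + 8*(y + 2)^2 + 3)/(2*y^2 + 8*y - 3)^3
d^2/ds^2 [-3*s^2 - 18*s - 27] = -6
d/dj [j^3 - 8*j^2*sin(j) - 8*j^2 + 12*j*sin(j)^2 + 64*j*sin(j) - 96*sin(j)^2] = -8*j^2*cos(j) + 3*j^2 - 16*j*sin(j) + 12*j*sin(2*j) + 64*j*cos(j) - 16*j + 12*sin(j)^2 + 64*sin(j) - 96*sin(2*j)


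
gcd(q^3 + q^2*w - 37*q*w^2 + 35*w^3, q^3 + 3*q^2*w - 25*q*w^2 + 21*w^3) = q^2 + 6*q*w - 7*w^2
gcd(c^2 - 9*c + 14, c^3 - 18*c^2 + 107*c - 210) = c - 7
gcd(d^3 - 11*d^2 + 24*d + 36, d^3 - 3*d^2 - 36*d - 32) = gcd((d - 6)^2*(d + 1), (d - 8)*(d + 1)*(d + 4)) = d + 1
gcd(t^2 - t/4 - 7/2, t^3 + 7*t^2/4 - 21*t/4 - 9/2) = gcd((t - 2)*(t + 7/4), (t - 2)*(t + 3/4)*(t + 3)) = t - 2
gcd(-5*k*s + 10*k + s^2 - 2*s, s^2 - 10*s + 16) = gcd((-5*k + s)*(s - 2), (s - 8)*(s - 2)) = s - 2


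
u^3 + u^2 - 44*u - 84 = (u - 7)*(u + 2)*(u + 6)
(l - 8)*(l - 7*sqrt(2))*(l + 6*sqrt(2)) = l^3 - 8*l^2 - sqrt(2)*l^2 - 84*l + 8*sqrt(2)*l + 672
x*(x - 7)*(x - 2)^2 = x^4 - 11*x^3 + 32*x^2 - 28*x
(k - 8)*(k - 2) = k^2 - 10*k + 16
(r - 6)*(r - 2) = r^2 - 8*r + 12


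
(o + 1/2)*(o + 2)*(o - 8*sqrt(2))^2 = o^4 - 16*sqrt(2)*o^3 + 5*o^3/2 - 40*sqrt(2)*o^2 + 129*o^2 - 16*sqrt(2)*o + 320*o + 128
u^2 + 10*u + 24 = (u + 4)*(u + 6)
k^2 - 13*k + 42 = (k - 7)*(k - 6)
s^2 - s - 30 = (s - 6)*(s + 5)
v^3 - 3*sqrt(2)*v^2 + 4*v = v*(v - 2*sqrt(2))*(v - sqrt(2))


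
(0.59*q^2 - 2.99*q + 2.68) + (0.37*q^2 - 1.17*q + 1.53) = 0.96*q^2 - 4.16*q + 4.21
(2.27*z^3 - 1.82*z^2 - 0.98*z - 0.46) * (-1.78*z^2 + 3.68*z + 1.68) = -4.0406*z^5 + 11.5932*z^4 - 1.1396*z^3 - 5.8452*z^2 - 3.3392*z - 0.7728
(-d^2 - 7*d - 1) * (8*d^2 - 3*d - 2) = -8*d^4 - 53*d^3 + 15*d^2 + 17*d + 2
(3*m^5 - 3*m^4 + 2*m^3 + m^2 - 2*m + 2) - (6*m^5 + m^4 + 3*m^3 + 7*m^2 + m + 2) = -3*m^5 - 4*m^4 - m^3 - 6*m^2 - 3*m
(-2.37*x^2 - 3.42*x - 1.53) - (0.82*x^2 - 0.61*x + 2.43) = -3.19*x^2 - 2.81*x - 3.96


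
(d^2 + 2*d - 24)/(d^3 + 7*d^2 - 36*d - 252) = (d - 4)/(d^2 + d - 42)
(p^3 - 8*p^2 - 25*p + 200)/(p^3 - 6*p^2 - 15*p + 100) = (p^2 - 3*p - 40)/(p^2 - p - 20)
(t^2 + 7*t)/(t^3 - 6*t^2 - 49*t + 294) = t/(t^2 - 13*t + 42)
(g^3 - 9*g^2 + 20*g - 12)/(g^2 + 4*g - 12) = (g^2 - 7*g + 6)/(g + 6)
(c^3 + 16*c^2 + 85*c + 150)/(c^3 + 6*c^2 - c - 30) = (c^2 + 11*c + 30)/(c^2 + c - 6)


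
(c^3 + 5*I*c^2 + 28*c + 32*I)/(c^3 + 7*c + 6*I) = (c^2 + 4*I*c + 32)/(c^2 - I*c + 6)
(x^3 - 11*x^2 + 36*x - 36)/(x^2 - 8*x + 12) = x - 3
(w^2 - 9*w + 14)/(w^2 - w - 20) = (-w^2 + 9*w - 14)/(-w^2 + w + 20)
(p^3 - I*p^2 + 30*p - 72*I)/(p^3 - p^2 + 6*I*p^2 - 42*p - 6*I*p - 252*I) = (p^2 - 7*I*p - 12)/(p^2 - p - 42)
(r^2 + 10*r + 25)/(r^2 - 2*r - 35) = (r + 5)/(r - 7)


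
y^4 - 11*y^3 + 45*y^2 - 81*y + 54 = (y - 3)^3*(y - 2)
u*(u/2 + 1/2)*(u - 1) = u^3/2 - u/2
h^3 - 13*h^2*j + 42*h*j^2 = h*(h - 7*j)*(h - 6*j)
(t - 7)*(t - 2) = t^2 - 9*t + 14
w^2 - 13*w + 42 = (w - 7)*(w - 6)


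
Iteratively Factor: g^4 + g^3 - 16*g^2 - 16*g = (g + 1)*(g^3 - 16*g) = (g - 4)*(g + 1)*(g^2 + 4*g) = (g - 4)*(g + 1)*(g + 4)*(g)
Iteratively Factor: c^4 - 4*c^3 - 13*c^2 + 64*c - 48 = (c + 4)*(c^3 - 8*c^2 + 19*c - 12) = (c - 1)*(c + 4)*(c^2 - 7*c + 12) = (c - 4)*(c - 1)*(c + 4)*(c - 3)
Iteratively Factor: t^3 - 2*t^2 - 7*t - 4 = (t + 1)*(t^2 - 3*t - 4) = (t - 4)*(t + 1)*(t + 1)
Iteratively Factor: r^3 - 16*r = (r + 4)*(r^2 - 4*r) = r*(r + 4)*(r - 4)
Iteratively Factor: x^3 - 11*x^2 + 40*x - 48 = (x - 3)*(x^2 - 8*x + 16) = (x - 4)*(x - 3)*(x - 4)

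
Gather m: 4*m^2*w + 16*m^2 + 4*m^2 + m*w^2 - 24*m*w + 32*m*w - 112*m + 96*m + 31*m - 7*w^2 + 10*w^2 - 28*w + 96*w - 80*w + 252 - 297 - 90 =m^2*(4*w + 20) + m*(w^2 + 8*w + 15) + 3*w^2 - 12*w - 135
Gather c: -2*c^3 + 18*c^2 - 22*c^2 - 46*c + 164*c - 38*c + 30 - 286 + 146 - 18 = -2*c^3 - 4*c^2 + 80*c - 128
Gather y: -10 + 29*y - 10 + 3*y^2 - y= 3*y^2 + 28*y - 20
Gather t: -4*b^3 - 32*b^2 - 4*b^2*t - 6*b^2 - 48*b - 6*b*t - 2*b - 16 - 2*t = -4*b^3 - 38*b^2 - 50*b + t*(-4*b^2 - 6*b - 2) - 16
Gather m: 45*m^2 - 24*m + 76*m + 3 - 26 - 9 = 45*m^2 + 52*m - 32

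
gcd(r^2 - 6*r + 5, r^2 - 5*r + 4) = r - 1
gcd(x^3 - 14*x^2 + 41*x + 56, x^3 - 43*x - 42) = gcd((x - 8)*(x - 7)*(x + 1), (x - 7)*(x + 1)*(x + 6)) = x^2 - 6*x - 7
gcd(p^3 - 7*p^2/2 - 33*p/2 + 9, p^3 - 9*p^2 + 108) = p^2 - 3*p - 18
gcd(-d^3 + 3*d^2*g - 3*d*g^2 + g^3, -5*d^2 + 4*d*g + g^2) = d - g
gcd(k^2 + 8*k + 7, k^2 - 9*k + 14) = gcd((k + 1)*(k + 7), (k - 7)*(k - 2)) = 1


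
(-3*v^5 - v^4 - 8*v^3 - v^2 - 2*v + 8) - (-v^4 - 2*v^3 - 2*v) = -3*v^5 - 6*v^3 - v^2 + 8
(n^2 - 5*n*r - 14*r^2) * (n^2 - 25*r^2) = n^4 - 5*n^3*r - 39*n^2*r^2 + 125*n*r^3 + 350*r^4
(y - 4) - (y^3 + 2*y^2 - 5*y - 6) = -y^3 - 2*y^2 + 6*y + 2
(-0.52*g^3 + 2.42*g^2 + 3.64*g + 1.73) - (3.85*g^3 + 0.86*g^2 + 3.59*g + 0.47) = -4.37*g^3 + 1.56*g^2 + 0.0500000000000003*g + 1.26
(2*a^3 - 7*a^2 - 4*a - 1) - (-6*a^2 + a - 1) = 2*a^3 - a^2 - 5*a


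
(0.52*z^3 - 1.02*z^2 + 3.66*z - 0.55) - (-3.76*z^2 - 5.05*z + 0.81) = 0.52*z^3 + 2.74*z^2 + 8.71*z - 1.36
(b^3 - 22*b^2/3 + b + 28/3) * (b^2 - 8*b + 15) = b^5 - 46*b^4/3 + 224*b^3/3 - 326*b^2/3 - 179*b/3 + 140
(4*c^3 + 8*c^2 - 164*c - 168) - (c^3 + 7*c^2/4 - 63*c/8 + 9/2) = 3*c^3 + 25*c^2/4 - 1249*c/8 - 345/2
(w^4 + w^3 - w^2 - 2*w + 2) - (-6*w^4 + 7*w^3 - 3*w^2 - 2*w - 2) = 7*w^4 - 6*w^3 + 2*w^2 + 4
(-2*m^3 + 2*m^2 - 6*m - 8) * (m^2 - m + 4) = -2*m^5 + 4*m^4 - 16*m^3 + 6*m^2 - 16*m - 32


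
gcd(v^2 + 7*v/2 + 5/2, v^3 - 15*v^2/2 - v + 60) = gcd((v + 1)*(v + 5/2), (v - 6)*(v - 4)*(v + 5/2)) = v + 5/2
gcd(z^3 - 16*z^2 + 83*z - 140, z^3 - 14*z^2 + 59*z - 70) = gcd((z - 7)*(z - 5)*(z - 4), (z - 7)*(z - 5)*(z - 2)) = z^2 - 12*z + 35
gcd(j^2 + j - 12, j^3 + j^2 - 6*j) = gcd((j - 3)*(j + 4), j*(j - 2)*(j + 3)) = 1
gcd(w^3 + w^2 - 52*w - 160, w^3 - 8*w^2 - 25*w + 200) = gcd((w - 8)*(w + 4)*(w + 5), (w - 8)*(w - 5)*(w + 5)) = w^2 - 3*w - 40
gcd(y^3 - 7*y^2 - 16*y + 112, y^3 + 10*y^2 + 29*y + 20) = y + 4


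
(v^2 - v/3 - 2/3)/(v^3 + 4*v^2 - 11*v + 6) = (v + 2/3)/(v^2 + 5*v - 6)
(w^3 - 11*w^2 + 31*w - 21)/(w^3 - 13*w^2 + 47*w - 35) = (w - 3)/(w - 5)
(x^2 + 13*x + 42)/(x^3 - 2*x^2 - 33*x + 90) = (x + 7)/(x^2 - 8*x + 15)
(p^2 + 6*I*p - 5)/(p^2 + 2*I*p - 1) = (p + 5*I)/(p + I)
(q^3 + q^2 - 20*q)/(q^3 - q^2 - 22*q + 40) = q/(q - 2)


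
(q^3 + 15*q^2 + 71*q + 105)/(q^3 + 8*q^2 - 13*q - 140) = (q + 3)/(q - 4)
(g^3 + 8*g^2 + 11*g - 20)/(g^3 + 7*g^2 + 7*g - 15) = (g + 4)/(g + 3)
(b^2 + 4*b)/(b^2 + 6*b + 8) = b/(b + 2)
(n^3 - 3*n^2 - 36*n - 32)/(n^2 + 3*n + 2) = (n^2 - 4*n - 32)/(n + 2)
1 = 1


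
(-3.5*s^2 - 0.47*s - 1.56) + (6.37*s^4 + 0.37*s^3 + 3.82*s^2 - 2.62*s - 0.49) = 6.37*s^4 + 0.37*s^3 + 0.32*s^2 - 3.09*s - 2.05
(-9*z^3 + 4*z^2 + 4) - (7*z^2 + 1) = -9*z^3 - 3*z^2 + 3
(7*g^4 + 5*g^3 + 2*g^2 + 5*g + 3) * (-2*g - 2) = -14*g^5 - 24*g^4 - 14*g^3 - 14*g^2 - 16*g - 6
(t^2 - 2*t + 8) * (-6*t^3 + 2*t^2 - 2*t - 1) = -6*t^5 + 14*t^4 - 54*t^3 + 19*t^2 - 14*t - 8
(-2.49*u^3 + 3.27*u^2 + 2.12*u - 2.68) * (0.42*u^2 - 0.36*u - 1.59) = -1.0458*u^5 + 2.2698*u^4 + 3.6723*u^3 - 7.0881*u^2 - 2.406*u + 4.2612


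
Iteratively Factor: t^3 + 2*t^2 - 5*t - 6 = (t - 2)*(t^2 + 4*t + 3) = (t - 2)*(t + 1)*(t + 3)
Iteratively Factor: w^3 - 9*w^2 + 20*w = (w)*(w^2 - 9*w + 20) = w*(w - 4)*(w - 5)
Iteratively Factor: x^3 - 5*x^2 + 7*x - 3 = (x - 1)*(x^2 - 4*x + 3) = (x - 3)*(x - 1)*(x - 1)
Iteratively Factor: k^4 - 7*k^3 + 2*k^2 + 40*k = (k)*(k^3 - 7*k^2 + 2*k + 40) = k*(k - 5)*(k^2 - 2*k - 8) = k*(k - 5)*(k + 2)*(k - 4)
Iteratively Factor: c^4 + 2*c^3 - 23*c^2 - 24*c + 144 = (c + 4)*(c^3 - 2*c^2 - 15*c + 36) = (c - 3)*(c + 4)*(c^2 + c - 12) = (c - 3)^2*(c + 4)*(c + 4)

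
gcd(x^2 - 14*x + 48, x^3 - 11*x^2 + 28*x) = 1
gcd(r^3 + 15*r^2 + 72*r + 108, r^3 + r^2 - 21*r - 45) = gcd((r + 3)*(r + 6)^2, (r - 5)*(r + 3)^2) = r + 3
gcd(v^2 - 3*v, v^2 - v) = v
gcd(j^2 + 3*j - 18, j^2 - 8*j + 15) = j - 3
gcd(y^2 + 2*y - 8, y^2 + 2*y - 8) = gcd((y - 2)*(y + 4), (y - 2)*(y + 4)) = y^2 + 2*y - 8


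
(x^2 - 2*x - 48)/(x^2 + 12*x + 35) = (x^2 - 2*x - 48)/(x^2 + 12*x + 35)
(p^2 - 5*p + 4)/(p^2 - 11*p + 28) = (p - 1)/(p - 7)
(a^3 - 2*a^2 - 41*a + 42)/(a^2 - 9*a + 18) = (a^3 - 2*a^2 - 41*a + 42)/(a^2 - 9*a + 18)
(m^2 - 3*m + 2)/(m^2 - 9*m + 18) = (m^2 - 3*m + 2)/(m^2 - 9*m + 18)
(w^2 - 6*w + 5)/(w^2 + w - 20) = (w^2 - 6*w + 5)/(w^2 + w - 20)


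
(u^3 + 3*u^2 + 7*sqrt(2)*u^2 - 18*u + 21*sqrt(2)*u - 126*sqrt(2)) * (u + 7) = u^4 + 7*sqrt(2)*u^3 + 10*u^3 + 3*u^2 + 70*sqrt(2)*u^2 - 126*u + 21*sqrt(2)*u - 882*sqrt(2)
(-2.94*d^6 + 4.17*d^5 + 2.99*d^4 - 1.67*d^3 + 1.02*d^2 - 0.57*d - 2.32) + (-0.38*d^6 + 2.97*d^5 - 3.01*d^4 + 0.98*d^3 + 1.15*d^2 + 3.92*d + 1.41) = -3.32*d^6 + 7.14*d^5 - 0.0199999999999996*d^4 - 0.69*d^3 + 2.17*d^2 + 3.35*d - 0.91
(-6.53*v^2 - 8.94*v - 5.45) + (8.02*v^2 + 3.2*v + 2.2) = 1.49*v^2 - 5.74*v - 3.25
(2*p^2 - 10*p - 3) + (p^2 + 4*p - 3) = 3*p^2 - 6*p - 6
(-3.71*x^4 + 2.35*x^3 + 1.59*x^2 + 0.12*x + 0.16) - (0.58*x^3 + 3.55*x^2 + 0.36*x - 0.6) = -3.71*x^4 + 1.77*x^3 - 1.96*x^2 - 0.24*x + 0.76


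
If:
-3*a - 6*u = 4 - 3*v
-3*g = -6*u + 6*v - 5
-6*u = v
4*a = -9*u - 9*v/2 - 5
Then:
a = -32/25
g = 118/75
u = -1/150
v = 1/25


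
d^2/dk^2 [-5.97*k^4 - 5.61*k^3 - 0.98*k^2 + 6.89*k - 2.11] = -71.64*k^2 - 33.66*k - 1.96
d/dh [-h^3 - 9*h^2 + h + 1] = -3*h^2 - 18*h + 1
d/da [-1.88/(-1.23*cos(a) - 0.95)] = 2.3124*sin(a)/(1.23*cos(a) + 0.95)^2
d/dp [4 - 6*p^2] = -12*p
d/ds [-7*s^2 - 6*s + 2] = -14*s - 6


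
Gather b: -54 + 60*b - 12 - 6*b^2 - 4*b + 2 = -6*b^2 + 56*b - 64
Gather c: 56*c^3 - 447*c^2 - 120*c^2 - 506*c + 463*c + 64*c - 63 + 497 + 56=56*c^3 - 567*c^2 + 21*c + 490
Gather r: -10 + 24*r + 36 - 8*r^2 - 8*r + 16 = -8*r^2 + 16*r + 42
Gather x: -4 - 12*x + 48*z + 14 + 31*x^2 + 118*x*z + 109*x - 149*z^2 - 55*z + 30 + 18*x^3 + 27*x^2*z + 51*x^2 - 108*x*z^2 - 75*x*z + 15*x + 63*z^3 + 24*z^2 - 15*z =18*x^3 + x^2*(27*z + 82) + x*(-108*z^2 + 43*z + 112) + 63*z^3 - 125*z^2 - 22*z + 40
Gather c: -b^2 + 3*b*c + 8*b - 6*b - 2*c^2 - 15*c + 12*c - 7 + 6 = -b^2 + 2*b - 2*c^2 + c*(3*b - 3) - 1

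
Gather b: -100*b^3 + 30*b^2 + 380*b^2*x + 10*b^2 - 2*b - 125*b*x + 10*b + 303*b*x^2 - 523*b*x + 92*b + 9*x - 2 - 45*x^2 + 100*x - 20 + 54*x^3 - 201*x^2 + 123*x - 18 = -100*b^3 + b^2*(380*x + 40) + b*(303*x^2 - 648*x + 100) + 54*x^3 - 246*x^2 + 232*x - 40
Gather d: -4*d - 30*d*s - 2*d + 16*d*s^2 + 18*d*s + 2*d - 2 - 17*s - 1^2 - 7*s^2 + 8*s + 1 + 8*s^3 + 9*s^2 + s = d*(16*s^2 - 12*s - 4) + 8*s^3 + 2*s^2 - 8*s - 2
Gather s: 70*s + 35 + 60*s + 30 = 130*s + 65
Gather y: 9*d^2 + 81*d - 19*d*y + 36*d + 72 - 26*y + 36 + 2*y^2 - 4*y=9*d^2 + 117*d + 2*y^2 + y*(-19*d - 30) + 108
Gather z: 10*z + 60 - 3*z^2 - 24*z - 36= -3*z^2 - 14*z + 24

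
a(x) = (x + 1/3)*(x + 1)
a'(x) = 2*x + 4/3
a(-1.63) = 0.82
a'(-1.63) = -1.93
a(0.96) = 2.53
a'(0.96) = 3.25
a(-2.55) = 3.44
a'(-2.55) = -3.77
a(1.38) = 4.08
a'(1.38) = 4.09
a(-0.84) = -0.08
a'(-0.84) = -0.35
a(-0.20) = 0.11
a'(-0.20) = 0.93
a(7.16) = 61.15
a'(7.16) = 15.65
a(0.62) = 1.54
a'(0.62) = 2.57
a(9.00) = 93.33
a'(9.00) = 19.33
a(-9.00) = 69.33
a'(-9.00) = -16.67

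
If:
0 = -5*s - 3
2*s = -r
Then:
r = 6/5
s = -3/5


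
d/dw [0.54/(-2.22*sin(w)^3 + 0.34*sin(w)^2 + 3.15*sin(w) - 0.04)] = (3.5964*sin(w)^2 - 0.3672*sin(w) - 1.701)*cos(w)/(2.22*sin(w)^3 - 0.34*sin(w)^2 - 3.15*sin(w) + 0.04)^2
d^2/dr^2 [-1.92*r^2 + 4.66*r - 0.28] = -3.84000000000000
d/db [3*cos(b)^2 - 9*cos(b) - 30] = 3*(3 - 2*cos(b))*sin(b)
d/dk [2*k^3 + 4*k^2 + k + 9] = 6*k^2 + 8*k + 1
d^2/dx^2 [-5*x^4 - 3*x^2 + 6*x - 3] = -60*x^2 - 6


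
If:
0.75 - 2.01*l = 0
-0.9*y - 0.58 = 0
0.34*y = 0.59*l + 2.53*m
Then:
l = 0.37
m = -0.17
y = -0.64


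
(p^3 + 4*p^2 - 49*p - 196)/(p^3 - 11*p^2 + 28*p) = (p^2 + 11*p + 28)/(p*(p - 4))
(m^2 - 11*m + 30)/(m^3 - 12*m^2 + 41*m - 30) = 1/(m - 1)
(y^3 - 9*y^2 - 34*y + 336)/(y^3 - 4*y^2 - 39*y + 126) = (y - 8)/(y - 3)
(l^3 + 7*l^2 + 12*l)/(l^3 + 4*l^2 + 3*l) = (l + 4)/(l + 1)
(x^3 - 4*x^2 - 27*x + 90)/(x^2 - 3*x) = x - 1 - 30/x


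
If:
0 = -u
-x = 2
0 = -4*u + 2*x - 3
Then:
No Solution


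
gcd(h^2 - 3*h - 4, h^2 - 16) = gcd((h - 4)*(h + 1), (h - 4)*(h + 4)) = h - 4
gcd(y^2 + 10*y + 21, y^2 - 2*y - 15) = y + 3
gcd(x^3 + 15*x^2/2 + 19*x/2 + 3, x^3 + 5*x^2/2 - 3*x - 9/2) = x + 1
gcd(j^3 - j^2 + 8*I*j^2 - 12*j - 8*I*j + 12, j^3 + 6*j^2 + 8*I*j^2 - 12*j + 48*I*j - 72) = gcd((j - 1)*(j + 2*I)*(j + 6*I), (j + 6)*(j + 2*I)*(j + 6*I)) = j^2 + 8*I*j - 12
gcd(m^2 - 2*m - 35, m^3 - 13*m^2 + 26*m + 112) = m - 7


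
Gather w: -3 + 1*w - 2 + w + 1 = 2*w - 4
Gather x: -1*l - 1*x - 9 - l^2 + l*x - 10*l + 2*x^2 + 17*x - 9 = -l^2 - 11*l + 2*x^2 + x*(l + 16) - 18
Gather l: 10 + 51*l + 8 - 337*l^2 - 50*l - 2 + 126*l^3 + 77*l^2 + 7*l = 126*l^3 - 260*l^2 + 8*l + 16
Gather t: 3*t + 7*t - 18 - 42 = 10*t - 60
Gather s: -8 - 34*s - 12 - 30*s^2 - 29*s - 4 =-30*s^2 - 63*s - 24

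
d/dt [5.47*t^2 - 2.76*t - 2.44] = 10.94*t - 2.76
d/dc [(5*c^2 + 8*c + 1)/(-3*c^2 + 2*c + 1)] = 2*(17*c^2 + 8*c + 3)/(9*c^4 - 12*c^3 - 2*c^2 + 4*c + 1)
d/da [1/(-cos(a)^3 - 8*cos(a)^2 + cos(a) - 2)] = (-3*cos(a)^2 - 16*cos(a) + 1)*sin(a)/(sin(a)^2*cos(a) + 8*sin(a)^2 - 10)^2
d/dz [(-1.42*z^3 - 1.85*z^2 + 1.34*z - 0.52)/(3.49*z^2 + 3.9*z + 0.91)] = (-4.9558*z^4 - 11.076*z^3 - 15.7682*z^2 + 0.2626*z + 3.2474)/(12.1801*z^4 + 27.222*z^3 + 21.5618*z^2 + 7.098*z + 0.8281)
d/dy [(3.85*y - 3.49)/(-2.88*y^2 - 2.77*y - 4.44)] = (11.088*y^2 - 20.1024*y - 26.7613)/(8.2944*y^4 + 15.9552*y^3 + 33.2473*y^2 + 24.5976*y + 19.7136)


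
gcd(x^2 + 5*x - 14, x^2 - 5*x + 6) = x - 2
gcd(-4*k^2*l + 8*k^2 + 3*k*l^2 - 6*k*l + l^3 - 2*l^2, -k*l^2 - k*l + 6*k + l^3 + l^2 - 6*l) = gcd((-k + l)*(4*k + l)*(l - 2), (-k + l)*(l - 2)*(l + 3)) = k*l - 2*k - l^2 + 2*l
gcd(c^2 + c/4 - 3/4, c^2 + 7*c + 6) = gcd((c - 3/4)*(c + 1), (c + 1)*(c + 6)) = c + 1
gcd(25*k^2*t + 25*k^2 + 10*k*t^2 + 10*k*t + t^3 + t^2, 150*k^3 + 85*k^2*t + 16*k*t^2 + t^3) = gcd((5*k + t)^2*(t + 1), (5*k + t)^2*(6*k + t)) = 25*k^2 + 10*k*t + t^2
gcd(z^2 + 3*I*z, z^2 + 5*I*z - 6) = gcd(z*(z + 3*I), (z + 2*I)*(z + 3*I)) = z + 3*I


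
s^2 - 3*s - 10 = (s - 5)*(s + 2)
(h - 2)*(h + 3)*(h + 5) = h^3 + 6*h^2 - h - 30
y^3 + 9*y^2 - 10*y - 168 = (y - 4)*(y + 6)*(y + 7)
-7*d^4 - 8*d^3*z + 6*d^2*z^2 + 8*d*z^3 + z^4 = (-d + z)*(d + z)^2*(7*d + z)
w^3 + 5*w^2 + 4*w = w*(w + 1)*(w + 4)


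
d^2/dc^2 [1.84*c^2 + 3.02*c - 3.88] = 3.68000000000000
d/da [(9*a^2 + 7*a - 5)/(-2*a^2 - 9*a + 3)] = (-67*a^2 + 34*a - 24)/(4*a^4 + 36*a^3 + 69*a^2 - 54*a + 9)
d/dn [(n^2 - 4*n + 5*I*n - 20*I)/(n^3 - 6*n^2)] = (-n^3 + n^2*(8 - 10*I) + 6*n*(-4 + 15*I) - 240*I)/(n^3*(n^2 - 12*n + 36))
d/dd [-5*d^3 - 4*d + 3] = -15*d^2 - 4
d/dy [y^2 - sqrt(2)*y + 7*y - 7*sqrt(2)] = 2*y - sqrt(2) + 7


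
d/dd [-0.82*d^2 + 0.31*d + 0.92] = 0.31 - 1.64*d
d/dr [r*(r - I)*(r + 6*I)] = 3*r^2 + 10*I*r + 6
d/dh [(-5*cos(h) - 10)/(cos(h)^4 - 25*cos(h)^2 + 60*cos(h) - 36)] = 5*(-3*(1 - cos(2*h))^2/4 + 94*cos(h) + 19*cos(2*h)/2 - 2*cos(3*h) - 287/2)*sin(h)/(cos(h)^4 - 25*cos(h)^2 + 60*cos(h) - 36)^2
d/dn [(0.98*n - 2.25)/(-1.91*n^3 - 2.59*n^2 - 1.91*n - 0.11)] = (3.7436*n^3 - 10.3543*n^2 - 11.655*n - 4.4053)/(3.6481*n^6 + 9.8938*n^5 + 14.0043*n^4 + 10.314*n^3 + 4.2179*n^2 + 0.4202*n + 0.0121)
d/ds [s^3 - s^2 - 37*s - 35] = 3*s^2 - 2*s - 37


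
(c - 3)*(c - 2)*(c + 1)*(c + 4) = c^4 - 15*c^2 + 10*c + 24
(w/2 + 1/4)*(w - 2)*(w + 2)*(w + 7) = w^4/2 + 15*w^3/4 - w^2/4 - 15*w - 7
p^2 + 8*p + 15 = (p + 3)*(p + 5)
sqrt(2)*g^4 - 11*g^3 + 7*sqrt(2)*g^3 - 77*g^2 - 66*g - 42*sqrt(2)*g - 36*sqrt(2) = (g + 1)*(g + 6)*(g - 6*sqrt(2))*(sqrt(2)*g + 1)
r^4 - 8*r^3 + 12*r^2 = r^2*(r - 6)*(r - 2)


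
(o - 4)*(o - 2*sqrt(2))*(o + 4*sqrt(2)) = o^3 - 4*o^2 + 2*sqrt(2)*o^2 - 16*o - 8*sqrt(2)*o + 64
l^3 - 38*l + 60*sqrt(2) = (l - 3*sqrt(2))*(l - 2*sqrt(2))*(l + 5*sqrt(2))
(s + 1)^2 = s^2 + 2*s + 1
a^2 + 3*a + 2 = (a + 1)*(a + 2)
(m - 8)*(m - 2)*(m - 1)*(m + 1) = m^4 - 10*m^3 + 15*m^2 + 10*m - 16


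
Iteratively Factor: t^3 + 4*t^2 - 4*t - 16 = (t - 2)*(t^2 + 6*t + 8) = (t - 2)*(t + 4)*(t + 2)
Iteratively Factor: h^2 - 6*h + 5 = (h - 1)*(h - 5)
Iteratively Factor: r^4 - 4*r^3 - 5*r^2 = (r + 1)*(r^3 - 5*r^2) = r*(r + 1)*(r^2 - 5*r) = r*(r - 5)*(r + 1)*(r)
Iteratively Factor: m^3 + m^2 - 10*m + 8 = (m + 4)*(m^2 - 3*m + 2) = (m - 1)*(m + 4)*(m - 2)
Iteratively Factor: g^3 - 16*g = (g + 4)*(g^2 - 4*g) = (g - 4)*(g + 4)*(g)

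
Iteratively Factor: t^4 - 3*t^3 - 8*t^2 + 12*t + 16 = (t - 4)*(t^3 + t^2 - 4*t - 4) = (t - 4)*(t - 2)*(t^2 + 3*t + 2) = (t - 4)*(t - 2)*(t + 2)*(t + 1)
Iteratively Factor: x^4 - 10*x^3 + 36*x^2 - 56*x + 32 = (x - 2)*(x^3 - 8*x^2 + 20*x - 16) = (x - 2)^2*(x^2 - 6*x + 8) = (x - 4)*(x - 2)^2*(x - 2)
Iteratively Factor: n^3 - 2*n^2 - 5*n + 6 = (n - 1)*(n^2 - n - 6) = (n - 3)*(n - 1)*(n + 2)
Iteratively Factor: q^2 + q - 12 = (q - 3)*(q + 4)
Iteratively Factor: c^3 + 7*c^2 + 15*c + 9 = (c + 1)*(c^2 + 6*c + 9) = (c + 1)*(c + 3)*(c + 3)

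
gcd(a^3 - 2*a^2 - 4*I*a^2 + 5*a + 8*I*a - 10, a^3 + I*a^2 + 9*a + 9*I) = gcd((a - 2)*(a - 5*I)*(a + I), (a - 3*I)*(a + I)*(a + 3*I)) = a + I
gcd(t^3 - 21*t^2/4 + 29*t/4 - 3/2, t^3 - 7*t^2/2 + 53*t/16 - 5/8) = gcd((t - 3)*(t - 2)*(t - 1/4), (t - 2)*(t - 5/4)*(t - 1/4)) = t^2 - 9*t/4 + 1/2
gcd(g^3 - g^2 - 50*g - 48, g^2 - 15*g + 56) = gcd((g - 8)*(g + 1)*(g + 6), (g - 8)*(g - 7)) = g - 8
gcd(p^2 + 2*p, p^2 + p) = p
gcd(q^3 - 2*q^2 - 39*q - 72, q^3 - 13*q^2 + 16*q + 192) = q^2 - 5*q - 24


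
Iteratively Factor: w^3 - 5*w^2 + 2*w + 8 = (w - 4)*(w^2 - w - 2) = (w - 4)*(w + 1)*(w - 2)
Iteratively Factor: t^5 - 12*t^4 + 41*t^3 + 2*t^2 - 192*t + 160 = (t + 2)*(t^4 - 14*t^3 + 69*t^2 - 136*t + 80) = (t - 4)*(t + 2)*(t^3 - 10*t^2 + 29*t - 20) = (t - 5)*(t - 4)*(t + 2)*(t^2 - 5*t + 4) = (t - 5)*(t - 4)*(t - 1)*(t + 2)*(t - 4)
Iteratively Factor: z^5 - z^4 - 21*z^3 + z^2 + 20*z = (z)*(z^4 - z^3 - 21*z^2 + z + 20) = z*(z - 1)*(z^3 - 21*z - 20) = z*(z - 1)*(z + 4)*(z^2 - 4*z - 5) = z*(z - 5)*(z - 1)*(z + 4)*(z + 1)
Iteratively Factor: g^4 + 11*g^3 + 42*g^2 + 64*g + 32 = (g + 2)*(g^3 + 9*g^2 + 24*g + 16) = (g + 2)*(g + 4)*(g^2 + 5*g + 4) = (g + 1)*(g + 2)*(g + 4)*(g + 4)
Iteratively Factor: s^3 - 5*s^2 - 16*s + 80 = (s - 4)*(s^2 - s - 20) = (s - 5)*(s - 4)*(s + 4)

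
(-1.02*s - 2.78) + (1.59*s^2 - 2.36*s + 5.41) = 1.59*s^2 - 3.38*s + 2.63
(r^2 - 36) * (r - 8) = r^3 - 8*r^2 - 36*r + 288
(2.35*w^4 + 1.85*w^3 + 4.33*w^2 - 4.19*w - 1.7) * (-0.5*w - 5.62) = -1.175*w^5 - 14.132*w^4 - 12.562*w^3 - 22.2396*w^2 + 24.3978*w + 9.554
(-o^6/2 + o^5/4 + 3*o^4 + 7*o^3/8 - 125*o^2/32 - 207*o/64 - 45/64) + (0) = -o^6/2 + o^5/4 + 3*o^4 + 7*o^3/8 - 125*o^2/32 - 207*o/64 - 45/64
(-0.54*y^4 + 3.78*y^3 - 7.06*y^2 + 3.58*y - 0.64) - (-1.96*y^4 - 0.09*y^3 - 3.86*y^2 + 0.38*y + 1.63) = 1.42*y^4 + 3.87*y^3 - 3.2*y^2 + 3.2*y - 2.27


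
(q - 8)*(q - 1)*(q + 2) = q^3 - 7*q^2 - 10*q + 16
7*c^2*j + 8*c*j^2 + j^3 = j*(c + j)*(7*c + j)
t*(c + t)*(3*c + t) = 3*c^2*t + 4*c*t^2 + t^3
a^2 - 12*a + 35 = (a - 7)*(a - 5)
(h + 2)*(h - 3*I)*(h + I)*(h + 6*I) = h^4 + 2*h^3 + 4*I*h^3 + 15*h^2 + 8*I*h^2 + 30*h + 18*I*h + 36*I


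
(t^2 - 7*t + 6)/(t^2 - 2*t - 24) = (t - 1)/(t + 4)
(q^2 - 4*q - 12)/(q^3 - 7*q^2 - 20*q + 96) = (q^2 - 4*q - 12)/(q^3 - 7*q^2 - 20*q + 96)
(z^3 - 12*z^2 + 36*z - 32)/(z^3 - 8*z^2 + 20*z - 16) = (z - 8)/(z - 4)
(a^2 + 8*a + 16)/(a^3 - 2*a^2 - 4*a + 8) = (a^2 + 8*a + 16)/(a^3 - 2*a^2 - 4*a + 8)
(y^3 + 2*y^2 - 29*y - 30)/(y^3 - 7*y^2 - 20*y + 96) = (y^3 + 2*y^2 - 29*y - 30)/(y^3 - 7*y^2 - 20*y + 96)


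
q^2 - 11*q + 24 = (q - 8)*(q - 3)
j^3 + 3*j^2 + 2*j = j*(j + 1)*(j + 2)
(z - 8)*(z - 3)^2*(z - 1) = z^4 - 15*z^3 + 71*z^2 - 129*z + 72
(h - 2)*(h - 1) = h^2 - 3*h + 2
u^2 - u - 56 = (u - 8)*(u + 7)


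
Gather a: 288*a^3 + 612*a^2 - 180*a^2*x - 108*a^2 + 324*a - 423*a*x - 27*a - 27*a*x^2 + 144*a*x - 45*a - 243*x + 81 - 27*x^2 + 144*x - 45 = 288*a^3 + a^2*(504 - 180*x) + a*(-27*x^2 - 279*x + 252) - 27*x^2 - 99*x + 36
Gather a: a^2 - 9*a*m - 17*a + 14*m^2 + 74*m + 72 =a^2 + a*(-9*m - 17) + 14*m^2 + 74*m + 72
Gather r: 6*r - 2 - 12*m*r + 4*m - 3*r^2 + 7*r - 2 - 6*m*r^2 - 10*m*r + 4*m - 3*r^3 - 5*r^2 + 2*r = 8*m - 3*r^3 + r^2*(-6*m - 8) + r*(15 - 22*m) - 4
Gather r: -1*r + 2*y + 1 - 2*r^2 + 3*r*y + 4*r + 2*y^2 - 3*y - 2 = -2*r^2 + r*(3*y + 3) + 2*y^2 - y - 1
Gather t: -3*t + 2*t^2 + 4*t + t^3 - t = t^3 + 2*t^2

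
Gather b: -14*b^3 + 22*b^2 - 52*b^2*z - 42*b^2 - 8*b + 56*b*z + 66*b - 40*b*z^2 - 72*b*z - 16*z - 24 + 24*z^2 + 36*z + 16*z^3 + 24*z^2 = -14*b^3 + b^2*(-52*z - 20) + b*(-40*z^2 - 16*z + 58) + 16*z^3 + 48*z^2 + 20*z - 24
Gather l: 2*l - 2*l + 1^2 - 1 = 0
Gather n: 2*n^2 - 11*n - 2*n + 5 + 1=2*n^2 - 13*n + 6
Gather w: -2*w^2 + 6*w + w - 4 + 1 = -2*w^2 + 7*w - 3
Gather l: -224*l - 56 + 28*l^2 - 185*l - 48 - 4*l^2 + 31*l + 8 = 24*l^2 - 378*l - 96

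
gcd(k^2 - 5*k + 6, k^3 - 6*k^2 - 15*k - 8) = 1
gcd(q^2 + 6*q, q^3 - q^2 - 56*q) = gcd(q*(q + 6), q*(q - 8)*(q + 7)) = q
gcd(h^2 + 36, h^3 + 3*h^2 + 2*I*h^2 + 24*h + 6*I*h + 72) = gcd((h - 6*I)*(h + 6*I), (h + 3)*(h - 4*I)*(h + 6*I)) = h + 6*I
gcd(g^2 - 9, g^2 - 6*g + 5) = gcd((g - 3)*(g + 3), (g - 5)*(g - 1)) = 1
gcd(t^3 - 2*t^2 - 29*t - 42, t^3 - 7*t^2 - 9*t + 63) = t^2 - 4*t - 21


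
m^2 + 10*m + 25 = (m + 5)^2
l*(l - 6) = l^2 - 6*l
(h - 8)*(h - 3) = h^2 - 11*h + 24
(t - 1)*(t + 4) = t^2 + 3*t - 4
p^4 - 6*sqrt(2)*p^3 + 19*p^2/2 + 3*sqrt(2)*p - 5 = (p - 5*sqrt(2))*(p - sqrt(2))*(p - sqrt(2)/2)*(p + sqrt(2)/2)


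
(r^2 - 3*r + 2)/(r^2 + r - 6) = (r - 1)/(r + 3)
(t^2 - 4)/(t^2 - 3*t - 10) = (t - 2)/(t - 5)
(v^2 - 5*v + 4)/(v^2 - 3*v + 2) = (v - 4)/(v - 2)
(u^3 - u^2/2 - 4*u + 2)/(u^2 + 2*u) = u - 5/2 + 1/u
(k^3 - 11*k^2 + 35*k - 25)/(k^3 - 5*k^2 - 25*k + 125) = (k - 1)/(k + 5)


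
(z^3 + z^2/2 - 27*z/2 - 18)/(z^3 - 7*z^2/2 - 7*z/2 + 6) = (z + 3)/(z - 1)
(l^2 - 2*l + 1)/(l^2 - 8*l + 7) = (l - 1)/(l - 7)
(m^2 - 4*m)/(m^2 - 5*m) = (m - 4)/(m - 5)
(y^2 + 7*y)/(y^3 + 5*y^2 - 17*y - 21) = y/(y^2 - 2*y - 3)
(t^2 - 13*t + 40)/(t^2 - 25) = (t - 8)/(t + 5)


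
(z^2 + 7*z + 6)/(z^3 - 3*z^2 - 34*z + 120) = (z + 1)/(z^2 - 9*z + 20)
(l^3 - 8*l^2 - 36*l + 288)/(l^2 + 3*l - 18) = (l^2 - 14*l + 48)/(l - 3)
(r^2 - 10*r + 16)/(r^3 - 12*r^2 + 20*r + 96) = (r - 2)/(r^2 - 4*r - 12)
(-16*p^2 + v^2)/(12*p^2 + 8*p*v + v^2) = (-16*p^2 + v^2)/(12*p^2 + 8*p*v + v^2)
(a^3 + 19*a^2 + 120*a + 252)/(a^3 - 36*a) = (a^2 + 13*a + 42)/(a*(a - 6))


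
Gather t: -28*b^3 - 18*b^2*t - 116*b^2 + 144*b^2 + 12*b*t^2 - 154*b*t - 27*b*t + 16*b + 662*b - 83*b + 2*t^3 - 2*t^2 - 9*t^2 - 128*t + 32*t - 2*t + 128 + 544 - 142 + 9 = -28*b^3 + 28*b^2 + 595*b + 2*t^3 + t^2*(12*b - 11) + t*(-18*b^2 - 181*b - 98) + 539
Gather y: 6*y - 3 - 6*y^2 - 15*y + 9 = -6*y^2 - 9*y + 6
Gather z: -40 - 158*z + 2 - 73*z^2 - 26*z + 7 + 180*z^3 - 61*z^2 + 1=180*z^3 - 134*z^2 - 184*z - 30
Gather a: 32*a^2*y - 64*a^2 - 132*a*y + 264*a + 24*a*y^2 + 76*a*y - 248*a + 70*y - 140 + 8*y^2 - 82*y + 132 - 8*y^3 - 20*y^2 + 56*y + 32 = a^2*(32*y - 64) + a*(24*y^2 - 56*y + 16) - 8*y^3 - 12*y^2 + 44*y + 24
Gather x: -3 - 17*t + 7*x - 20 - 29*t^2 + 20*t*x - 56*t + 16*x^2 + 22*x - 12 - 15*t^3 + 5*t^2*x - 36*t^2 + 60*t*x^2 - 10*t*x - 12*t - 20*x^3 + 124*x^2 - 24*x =-15*t^3 - 65*t^2 - 85*t - 20*x^3 + x^2*(60*t + 140) + x*(5*t^2 + 10*t + 5) - 35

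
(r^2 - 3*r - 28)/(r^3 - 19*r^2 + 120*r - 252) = (r + 4)/(r^2 - 12*r + 36)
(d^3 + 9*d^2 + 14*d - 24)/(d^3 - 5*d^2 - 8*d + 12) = (d^2 + 10*d + 24)/(d^2 - 4*d - 12)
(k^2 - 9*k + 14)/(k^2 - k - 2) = (k - 7)/(k + 1)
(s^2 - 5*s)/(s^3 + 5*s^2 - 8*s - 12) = s*(s - 5)/(s^3 + 5*s^2 - 8*s - 12)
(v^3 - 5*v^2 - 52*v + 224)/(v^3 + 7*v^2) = 1 - 12/v + 32/v^2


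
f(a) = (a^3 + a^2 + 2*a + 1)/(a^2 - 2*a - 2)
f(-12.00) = -9.68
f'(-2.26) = 0.56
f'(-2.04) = 0.51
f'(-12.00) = 0.95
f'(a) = (2 - 2*a)*(a^3 + a^2 + 2*a + 1)/(a^2 - 2*a - 2)^2 + (3*a^2 + 2*a + 2)/(a^2 - 2*a - 2) = (a^4 - 4*a^3 - 10*a^2 - 6*a - 2)/(a^4 - 4*a^3 + 8*a + 4)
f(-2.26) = -1.31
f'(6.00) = 0.07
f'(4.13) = -4.07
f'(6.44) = 0.28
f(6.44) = 12.12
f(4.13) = 14.24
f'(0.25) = -0.70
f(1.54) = -3.73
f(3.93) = 15.22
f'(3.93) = -5.91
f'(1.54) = -5.99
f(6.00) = 12.05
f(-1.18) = -0.92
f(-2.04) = -1.19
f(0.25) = -0.65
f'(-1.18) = -0.11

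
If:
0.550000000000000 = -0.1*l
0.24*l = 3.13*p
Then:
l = -5.50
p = -0.42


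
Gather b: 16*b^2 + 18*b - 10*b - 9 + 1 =16*b^2 + 8*b - 8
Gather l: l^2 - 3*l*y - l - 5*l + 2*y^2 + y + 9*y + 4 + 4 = l^2 + l*(-3*y - 6) + 2*y^2 + 10*y + 8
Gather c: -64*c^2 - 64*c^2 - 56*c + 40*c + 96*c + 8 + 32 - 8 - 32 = -128*c^2 + 80*c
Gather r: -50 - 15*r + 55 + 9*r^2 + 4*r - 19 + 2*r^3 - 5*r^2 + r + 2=2*r^3 + 4*r^2 - 10*r - 12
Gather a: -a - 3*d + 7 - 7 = -a - 3*d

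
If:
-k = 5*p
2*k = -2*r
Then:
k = -r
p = r/5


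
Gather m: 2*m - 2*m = 0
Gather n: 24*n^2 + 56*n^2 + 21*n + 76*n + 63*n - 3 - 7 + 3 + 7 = 80*n^2 + 160*n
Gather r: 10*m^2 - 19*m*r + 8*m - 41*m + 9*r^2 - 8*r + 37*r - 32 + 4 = 10*m^2 - 33*m + 9*r^2 + r*(29 - 19*m) - 28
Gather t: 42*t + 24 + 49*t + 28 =91*t + 52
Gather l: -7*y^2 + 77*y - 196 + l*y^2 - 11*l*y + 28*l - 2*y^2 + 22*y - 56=l*(y^2 - 11*y + 28) - 9*y^2 + 99*y - 252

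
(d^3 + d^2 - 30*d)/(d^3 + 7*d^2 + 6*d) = (d - 5)/(d + 1)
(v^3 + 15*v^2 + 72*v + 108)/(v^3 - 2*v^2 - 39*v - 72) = (v^2 + 12*v + 36)/(v^2 - 5*v - 24)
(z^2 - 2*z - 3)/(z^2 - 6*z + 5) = (z^2 - 2*z - 3)/(z^2 - 6*z + 5)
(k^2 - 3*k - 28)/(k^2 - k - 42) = (k + 4)/(k + 6)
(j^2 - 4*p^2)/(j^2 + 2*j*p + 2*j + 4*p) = (j - 2*p)/(j + 2)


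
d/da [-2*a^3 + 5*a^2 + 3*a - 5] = -6*a^2 + 10*a + 3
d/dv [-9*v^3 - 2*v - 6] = -27*v^2 - 2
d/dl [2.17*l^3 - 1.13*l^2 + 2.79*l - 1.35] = 6.51*l^2 - 2.26*l + 2.79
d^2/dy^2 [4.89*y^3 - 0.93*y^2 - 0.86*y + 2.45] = 29.34*y - 1.86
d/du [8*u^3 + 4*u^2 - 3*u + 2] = 24*u^2 + 8*u - 3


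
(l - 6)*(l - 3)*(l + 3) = l^3 - 6*l^2 - 9*l + 54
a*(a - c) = a^2 - a*c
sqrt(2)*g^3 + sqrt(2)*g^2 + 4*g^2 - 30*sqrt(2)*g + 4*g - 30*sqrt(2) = (g - 3*sqrt(2))*(g + 5*sqrt(2))*(sqrt(2)*g + sqrt(2))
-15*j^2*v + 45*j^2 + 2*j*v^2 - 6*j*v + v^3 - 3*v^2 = (-3*j + v)*(5*j + v)*(v - 3)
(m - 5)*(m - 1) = m^2 - 6*m + 5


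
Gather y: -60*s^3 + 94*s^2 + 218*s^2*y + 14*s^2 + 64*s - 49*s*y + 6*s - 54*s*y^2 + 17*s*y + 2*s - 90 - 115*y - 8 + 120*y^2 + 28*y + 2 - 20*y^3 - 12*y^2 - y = -60*s^3 + 108*s^2 + 72*s - 20*y^3 + y^2*(108 - 54*s) + y*(218*s^2 - 32*s - 88) - 96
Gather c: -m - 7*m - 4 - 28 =-8*m - 32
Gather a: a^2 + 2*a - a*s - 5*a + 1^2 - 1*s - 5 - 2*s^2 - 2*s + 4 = a^2 + a*(-s - 3) - 2*s^2 - 3*s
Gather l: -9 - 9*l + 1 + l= -8*l - 8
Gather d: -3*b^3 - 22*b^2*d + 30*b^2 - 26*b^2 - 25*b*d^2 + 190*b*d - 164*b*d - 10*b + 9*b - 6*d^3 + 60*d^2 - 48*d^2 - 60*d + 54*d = -3*b^3 + 4*b^2 - b - 6*d^3 + d^2*(12 - 25*b) + d*(-22*b^2 + 26*b - 6)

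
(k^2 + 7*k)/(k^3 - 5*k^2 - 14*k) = (k + 7)/(k^2 - 5*k - 14)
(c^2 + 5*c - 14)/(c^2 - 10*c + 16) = (c + 7)/(c - 8)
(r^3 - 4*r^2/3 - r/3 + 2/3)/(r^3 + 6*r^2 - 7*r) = (3*r^2 - r - 2)/(3*r*(r + 7))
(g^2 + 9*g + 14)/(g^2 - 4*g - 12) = (g + 7)/(g - 6)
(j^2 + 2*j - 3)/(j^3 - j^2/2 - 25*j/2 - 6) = 2*(j - 1)/(2*j^2 - 7*j - 4)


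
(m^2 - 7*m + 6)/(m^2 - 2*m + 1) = (m - 6)/(m - 1)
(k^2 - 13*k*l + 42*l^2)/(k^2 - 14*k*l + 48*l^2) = (k - 7*l)/(k - 8*l)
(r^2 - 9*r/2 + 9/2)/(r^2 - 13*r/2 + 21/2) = (2*r - 3)/(2*r - 7)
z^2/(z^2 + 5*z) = z/(z + 5)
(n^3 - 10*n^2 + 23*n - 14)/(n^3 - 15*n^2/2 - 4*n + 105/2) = 2*(n^2 - 3*n + 2)/(2*n^2 - n - 15)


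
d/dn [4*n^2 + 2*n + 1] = 8*n + 2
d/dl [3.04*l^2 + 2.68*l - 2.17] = 6.08*l + 2.68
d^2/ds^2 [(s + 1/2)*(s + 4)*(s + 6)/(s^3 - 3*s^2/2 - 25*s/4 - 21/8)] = 24*(64*s^3 + 468*s^2 + 72*s + 771)/(64*s^6 - 384*s^5 - 240*s^4 + 3520*s^3 + 1260*s^2 - 10584*s - 9261)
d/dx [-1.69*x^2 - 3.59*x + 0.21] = -3.38*x - 3.59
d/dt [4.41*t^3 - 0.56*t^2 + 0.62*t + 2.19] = 13.23*t^2 - 1.12*t + 0.62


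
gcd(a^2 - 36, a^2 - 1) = 1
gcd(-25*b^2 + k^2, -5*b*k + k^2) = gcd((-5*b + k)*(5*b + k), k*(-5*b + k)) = 5*b - k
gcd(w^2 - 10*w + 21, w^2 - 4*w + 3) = w - 3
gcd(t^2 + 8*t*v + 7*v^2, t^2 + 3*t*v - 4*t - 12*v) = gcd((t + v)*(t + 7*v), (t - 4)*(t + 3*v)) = 1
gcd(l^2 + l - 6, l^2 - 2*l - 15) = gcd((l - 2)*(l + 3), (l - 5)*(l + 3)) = l + 3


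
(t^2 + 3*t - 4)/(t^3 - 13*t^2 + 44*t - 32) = (t + 4)/(t^2 - 12*t + 32)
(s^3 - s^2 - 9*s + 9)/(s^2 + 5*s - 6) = (s^2 - 9)/(s + 6)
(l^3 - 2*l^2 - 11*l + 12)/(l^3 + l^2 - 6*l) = (l^2 - 5*l + 4)/(l*(l - 2))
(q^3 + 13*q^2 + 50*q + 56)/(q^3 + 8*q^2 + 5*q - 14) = (q + 4)/(q - 1)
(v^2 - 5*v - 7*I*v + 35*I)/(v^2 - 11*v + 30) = (v - 7*I)/(v - 6)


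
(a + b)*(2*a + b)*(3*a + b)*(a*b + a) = 6*a^4*b + 6*a^4 + 11*a^3*b^2 + 11*a^3*b + 6*a^2*b^3 + 6*a^2*b^2 + a*b^4 + a*b^3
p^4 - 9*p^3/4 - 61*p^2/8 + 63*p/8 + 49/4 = (p - 7/2)*(p - 7/4)*(p + 1)*(p + 2)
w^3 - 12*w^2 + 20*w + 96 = (w - 8)*(w - 6)*(w + 2)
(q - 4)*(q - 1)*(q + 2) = q^3 - 3*q^2 - 6*q + 8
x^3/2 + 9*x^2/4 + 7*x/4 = x*(x/2 + 1/2)*(x + 7/2)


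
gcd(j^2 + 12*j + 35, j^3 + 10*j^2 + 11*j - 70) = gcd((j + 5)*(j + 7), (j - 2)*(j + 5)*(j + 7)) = j^2 + 12*j + 35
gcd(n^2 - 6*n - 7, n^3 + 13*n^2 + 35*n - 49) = 1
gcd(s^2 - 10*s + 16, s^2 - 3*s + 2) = s - 2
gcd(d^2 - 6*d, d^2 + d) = d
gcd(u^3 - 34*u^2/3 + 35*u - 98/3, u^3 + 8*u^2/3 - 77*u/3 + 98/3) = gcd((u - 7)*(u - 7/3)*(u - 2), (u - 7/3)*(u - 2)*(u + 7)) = u^2 - 13*u/3 + 14/3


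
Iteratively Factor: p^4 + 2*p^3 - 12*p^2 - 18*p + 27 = (p + 3)*(p^3 - p^2 - 9*p + 9) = (p + 3)^2*(p^2 - 4*p + 3) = (p - 1)*(p + 3)^2*(p - 3)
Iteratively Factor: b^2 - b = (b)*(b - 1)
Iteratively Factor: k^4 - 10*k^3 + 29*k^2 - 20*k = (k - 4)*(k^3 - 6*k^2 + 5*k) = k*(k - 4)*(k^2 - 6*k + 5) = k*(k - 5)*(k - 4)*(k - 1)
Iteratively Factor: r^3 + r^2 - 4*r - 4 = (r + 2)*(r^2 - r - 2) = (r - 2)*(r + 2)*(r + 1)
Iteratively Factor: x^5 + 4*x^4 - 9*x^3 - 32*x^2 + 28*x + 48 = (x - 2)*(x^4 + 6*x^3 + 3*x^2 - 26*x - 24) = (x - 2)^2*(x^3 + 8*x^2 + 19*x + 12) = (x - 2)^2*(x + 3)*(x^2 + 5*x + 4) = (x - 2)^2*(x + 1)*(x + 3)*(x + 4)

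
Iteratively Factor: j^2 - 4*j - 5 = (j - 5)*(j + 1)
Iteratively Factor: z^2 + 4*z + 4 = (z + 2)*(z + 2)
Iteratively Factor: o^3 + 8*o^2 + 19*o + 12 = (o + 3)*(o^2 + 5*o + 4) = (o + 1)*(o + 3)*(o + 4)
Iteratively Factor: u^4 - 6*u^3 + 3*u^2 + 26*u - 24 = (u - 4)*(u^3 - 2*u^2 - 5*u + 6) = (u - 4)*(u - 1)*(u^2 - u - 6) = (u - 4)*(u - 1)*(u + 2)*(u - 3)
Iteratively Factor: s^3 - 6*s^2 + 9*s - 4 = (s - 4)*(s^2 - 2*s + 1) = (s - 4)*(s - 1)*(s - 1)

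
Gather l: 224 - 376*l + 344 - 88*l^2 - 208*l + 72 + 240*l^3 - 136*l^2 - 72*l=240*l^3 - 224*l^2 - 656*l + 640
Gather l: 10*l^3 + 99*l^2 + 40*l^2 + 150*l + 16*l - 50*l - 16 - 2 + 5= 10*l^3 + 139*l^2 + 116*l - 13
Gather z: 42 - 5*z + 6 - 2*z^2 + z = -2*z^2 - 4*z + 48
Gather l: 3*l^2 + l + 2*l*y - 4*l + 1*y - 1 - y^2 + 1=3*l^2 + l*(2*y - 3) - y^2 + y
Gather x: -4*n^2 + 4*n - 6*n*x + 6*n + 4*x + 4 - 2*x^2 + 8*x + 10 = -4*n^2 + 10*n - 2*x^2 + x*(12 - 6*n) + 14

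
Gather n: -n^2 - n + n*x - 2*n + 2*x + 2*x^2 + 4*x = -n^2 + n*(x - 3) + 2*x^2 + 6*x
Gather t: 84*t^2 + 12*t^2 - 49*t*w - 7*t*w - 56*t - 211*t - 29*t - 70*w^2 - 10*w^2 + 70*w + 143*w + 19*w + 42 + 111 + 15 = 96*t^2 + t*(-56*w - 296) - 80*w^2 + 232*w + 168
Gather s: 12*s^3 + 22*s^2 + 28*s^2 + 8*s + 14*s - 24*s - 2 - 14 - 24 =12*s^3 + 50*s^2 - 2*s - 40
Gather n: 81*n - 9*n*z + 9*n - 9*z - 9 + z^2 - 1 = n*(90 - 9*z) + z^2 - 9*z - 10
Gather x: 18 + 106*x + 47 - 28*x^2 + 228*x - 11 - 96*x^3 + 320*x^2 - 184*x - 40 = -96*x^3 + 292*x^2 + 150*x + 14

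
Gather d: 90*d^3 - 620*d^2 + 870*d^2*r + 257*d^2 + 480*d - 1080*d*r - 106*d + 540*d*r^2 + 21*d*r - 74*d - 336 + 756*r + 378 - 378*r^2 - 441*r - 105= 90*d^3 + d^2*(870*r - 363) + d*(540*r^2 - 1059*r + 300) - 378*r^2 + 315*r - 63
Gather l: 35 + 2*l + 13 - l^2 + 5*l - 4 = -l^2 + 7*l + 44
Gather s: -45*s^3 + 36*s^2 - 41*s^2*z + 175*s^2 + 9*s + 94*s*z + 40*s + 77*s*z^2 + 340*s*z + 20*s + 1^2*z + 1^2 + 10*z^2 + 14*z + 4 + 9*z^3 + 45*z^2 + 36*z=-45*s^3 + s^2*(211 - 41*z) + s*(77*z^2 + 434*z + 69) + 9*z^3 + 55*z^2 + 51*z + 5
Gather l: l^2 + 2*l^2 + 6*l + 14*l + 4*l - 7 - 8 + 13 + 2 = 3*l^2 + 24*l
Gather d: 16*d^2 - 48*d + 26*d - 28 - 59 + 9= 16*d^2 - 22*d - 78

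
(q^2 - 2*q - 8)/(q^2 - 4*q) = (q + 2)/q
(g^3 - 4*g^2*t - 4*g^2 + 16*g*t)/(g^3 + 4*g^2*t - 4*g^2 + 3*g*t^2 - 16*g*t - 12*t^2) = g*(g - 4*t)/(g^2 + 4*g*t + 3*t^2)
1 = 1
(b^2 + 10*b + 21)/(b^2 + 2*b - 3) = (b + 7)/(b - 1)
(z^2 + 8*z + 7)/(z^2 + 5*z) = (z^2 + 8*z + 7)/(z*(z + 5))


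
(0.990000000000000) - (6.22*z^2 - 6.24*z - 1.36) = -6.22*z^2 + 6.24*z + 2.35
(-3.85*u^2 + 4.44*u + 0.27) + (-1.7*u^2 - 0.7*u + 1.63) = -5.55*u^2 + 3.74*u + 1.9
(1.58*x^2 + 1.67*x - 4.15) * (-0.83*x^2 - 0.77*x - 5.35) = -1.3114*x^4 - 2.6027*x^3 - 6.2944*x^2 - 5.739*x + 22.2025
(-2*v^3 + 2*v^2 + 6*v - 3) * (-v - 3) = 2*v^4 + 4*v^3 - 12*v^2 - 15*v + 9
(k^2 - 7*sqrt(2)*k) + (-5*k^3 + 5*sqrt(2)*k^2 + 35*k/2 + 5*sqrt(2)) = -5*k^3 + k^2 + 5*sqrt(2)*k^2 - 7*sqrt(2)*k + 35*k/2 + 5*sqrt(2)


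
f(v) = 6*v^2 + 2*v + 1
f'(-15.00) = -178.00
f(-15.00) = 1321.00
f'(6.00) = 74.00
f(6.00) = 229.00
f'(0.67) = 10.04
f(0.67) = 5.03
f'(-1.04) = -10.48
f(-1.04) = 5.41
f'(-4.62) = -53.44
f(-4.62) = 119.83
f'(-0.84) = -8.08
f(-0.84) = 3.55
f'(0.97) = 13.64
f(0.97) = 8.59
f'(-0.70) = -6.40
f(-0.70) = 2.54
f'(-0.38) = -2.56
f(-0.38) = 1.11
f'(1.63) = 21.56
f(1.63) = 20.20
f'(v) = 12*v + 2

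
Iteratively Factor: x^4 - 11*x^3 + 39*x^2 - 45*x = (x - 3)*(x^3 - 8*x^2 + 15*x) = (x - 3)^2*(x^2 - 5*x) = x*(x - 3)^2*(x - 5)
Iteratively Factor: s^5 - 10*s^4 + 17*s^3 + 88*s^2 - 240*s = (s - 4)*(s^4 - 6*s^3 - 7*s^2 + 60*s) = s*(s - 4)*(s^3 - 6*s^2 - 7*s + 60) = s*(s - 5)*(s - 4)*(s^2 - s - 12) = s*(s - 5)*(s - 4)*(s + 3)*(s - 4)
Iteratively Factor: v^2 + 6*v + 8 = (v + 4)*(v + 2)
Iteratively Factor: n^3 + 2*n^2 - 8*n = (n - 2)*(n^2 + 4*n) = n*(n - 2)*(n + 4)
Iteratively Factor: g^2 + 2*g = (g)*(g + 2)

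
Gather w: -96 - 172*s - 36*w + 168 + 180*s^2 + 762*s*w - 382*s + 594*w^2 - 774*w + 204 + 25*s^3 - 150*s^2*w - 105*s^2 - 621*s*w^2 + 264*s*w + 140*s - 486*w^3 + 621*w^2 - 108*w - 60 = 25*s^3 + 75*s^2 - 414*s - 486*w^3 + w^2*(1215 - 621*s) + w*(-150*s^2 + 1026*s - 918) + 216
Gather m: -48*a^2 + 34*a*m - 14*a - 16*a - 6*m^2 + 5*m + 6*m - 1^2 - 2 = -48*a^2 - 30*a - 6*m^2 + m*(34*a + 11) - 3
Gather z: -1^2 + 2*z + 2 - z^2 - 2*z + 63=64 - z^2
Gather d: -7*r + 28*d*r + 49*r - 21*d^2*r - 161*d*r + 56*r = -21*d^2*r - 133*d*r + 98*r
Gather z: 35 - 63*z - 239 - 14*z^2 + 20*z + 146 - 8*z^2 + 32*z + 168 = -22*z^2 - 11*z + 110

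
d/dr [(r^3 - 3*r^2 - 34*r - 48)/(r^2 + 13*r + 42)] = (r^4 + 26*r^3 + 121*r^2 - 156*r - 804)/(r^4 + 26*r^3 + 253*r^2 + 1092*r + 1764)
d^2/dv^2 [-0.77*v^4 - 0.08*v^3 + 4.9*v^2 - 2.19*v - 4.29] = -9.24*v^2 - 0.48*v + 9.8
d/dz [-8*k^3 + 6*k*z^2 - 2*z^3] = 6*z*(2*k - z)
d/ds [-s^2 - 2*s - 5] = -2*s - 2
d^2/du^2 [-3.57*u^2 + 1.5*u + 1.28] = -7.14000000000000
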